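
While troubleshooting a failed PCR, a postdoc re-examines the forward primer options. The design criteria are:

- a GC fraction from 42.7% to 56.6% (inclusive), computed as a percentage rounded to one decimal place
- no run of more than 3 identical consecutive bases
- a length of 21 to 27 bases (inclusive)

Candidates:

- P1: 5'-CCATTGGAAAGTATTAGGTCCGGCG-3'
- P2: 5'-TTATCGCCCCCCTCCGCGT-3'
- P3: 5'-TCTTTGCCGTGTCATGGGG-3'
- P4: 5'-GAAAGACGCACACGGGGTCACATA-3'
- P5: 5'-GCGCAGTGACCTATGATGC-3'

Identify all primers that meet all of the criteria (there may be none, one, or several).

P1 (25 nt, A=6 T=6 G=8 C=5): GC 13/25 = 52.0% ✓; longest run = 3 ✓; length 25 ✓ — passes.
P2 (19 nt, A=1 T=5 G=3 C=10): GC 13/19 = 68.4%, outside 42.7–56.6% ✗; longest run = 6, exceeds 3 ✗; length 19, outside 21–27 ✗ — fails.
P3 (19 nt, A=1 T=7 G=7 C=4): GC 11/19 = 57.9%, outside 42.7–56.6% ✗; longest run = 4, exceeds 3 ✗; length 19, outside 21–27 ✗ — fails.
P4 (24 nt, A=9 T=2 G=7 C=6): GC 13/24 = 54.2% ✓; longest run = 4, exceeds 3 ✗; length 24 ✓ — fails.
P5 (19 nt, A=4 T=4 G=6 C=5): GC 11/19 = 57.9%, outside 42.7–56.6% ✗; longest run = 2 ✓; length 19, outside 21–27 ✗ — fails.

P1 only.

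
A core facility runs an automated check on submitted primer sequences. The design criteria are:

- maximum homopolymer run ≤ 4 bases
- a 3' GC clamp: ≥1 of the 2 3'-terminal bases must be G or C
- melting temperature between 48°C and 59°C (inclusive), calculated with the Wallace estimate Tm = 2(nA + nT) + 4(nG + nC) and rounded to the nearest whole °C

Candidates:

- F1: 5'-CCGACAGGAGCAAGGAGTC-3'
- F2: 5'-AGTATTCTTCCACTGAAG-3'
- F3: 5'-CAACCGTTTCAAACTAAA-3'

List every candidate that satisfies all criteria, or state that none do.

F1 (19 nt, A=6 T=1 G=7 C=5): longest run = 2 ✓; 3' end TC has 1 G/C ✓; Tm = 2·7 + 4·12 = 62°C, outside 48–59°C ✗ — fails.
F2 (18 nt, A=5 T=6 G=3 C=4): longest run = 2 ✓; 3' end AG has 1 G/C ✓; Tm = 2·11 + 4·7 = 50°C ✓ — passes.
F3 (18 nt, A=8 T=4 G=1 C=5): longest run = 3 ✓; 3' end AA has 0 G/C, need ≥1 ✗; Tm = 2·12 + 4·6 = 48°C ✓ — fails.

F2 only.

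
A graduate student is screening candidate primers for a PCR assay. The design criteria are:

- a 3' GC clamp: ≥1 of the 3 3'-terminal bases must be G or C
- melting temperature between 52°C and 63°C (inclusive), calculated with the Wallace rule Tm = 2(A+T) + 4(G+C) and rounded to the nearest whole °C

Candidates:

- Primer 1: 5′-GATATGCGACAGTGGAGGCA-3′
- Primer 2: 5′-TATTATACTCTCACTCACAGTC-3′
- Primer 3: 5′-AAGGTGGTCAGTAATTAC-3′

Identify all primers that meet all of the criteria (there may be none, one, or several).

Primer 1 (20 nt, A=6 T=3 G=8 C=3): 3' end GCA has 2 G/C ✓; Tm = 2·9 + 4·11 = 62°C ✓ — passes.
Primer 2 (22 nt, A=6 T=8 G=1 C=7): 3' end GTC has 2 G/C ✓; Tm = 2·14 + 4·8 = 60°C ✓ — passes.
Primer 3 (18 nt, A=6 T=5 G=5 C=2): 3' end TAC has 1 G/C ✓; Tm = 2·11 + 4·7 = 50°C, outside 52–63°C ✗ — fails.

Primer 1 and Primer 2.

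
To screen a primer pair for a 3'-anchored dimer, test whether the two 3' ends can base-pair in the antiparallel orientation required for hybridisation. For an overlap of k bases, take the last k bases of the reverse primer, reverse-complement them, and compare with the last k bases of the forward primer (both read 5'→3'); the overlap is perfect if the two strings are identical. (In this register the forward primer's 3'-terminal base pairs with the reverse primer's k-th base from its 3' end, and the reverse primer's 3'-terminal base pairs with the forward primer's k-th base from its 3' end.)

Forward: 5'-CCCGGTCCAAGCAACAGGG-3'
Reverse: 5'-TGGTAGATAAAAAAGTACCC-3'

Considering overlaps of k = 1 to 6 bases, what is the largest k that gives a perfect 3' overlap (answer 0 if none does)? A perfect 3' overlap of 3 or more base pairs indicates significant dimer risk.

Last 6 bases (5'→3') — forward …ACAGGG, reverse …GTACCC.
Reverse complement of the reverse primer's last 6 bases: GGGTAC; its first k bases are the reverse complement of the reverse primer's last k bases, so a perfect k-base overlap needs the forward primer's last k bases to equal them.
Comparing (forward last k vs required): k=1: G vs G ✓; k=2: GG vs GG ✓; k=3: GGG vs GGG ✓; k=4: AGGG vs GGGT ✗; k=5: CAGGG vs GGGTA ✗; k=6: ACAGGG vs GGGTAC ✗.
Perfect overlaps at k = 1, 2, 3; the largest is 3.

Longest perfect overlap: 3 complementary base pairs; significant dimer risk (threshold 3).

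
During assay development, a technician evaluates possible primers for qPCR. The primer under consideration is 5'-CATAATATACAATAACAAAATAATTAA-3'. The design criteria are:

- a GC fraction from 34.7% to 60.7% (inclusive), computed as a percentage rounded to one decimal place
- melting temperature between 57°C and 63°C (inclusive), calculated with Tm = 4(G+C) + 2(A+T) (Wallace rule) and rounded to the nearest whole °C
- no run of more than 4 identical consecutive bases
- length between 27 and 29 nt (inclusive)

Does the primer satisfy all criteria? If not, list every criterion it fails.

Fails: GC content.

Base counts: A=17, T=7, G=0, C=3 (length 27).
GC content: GC 3/27 = 11.1%, outside 34.7–60.7% ✗
Tm: Tm = 2·24 + 4·3 = 60°C ✓
homopolymer run: longest run = 4 ✓
length: length 27 ✓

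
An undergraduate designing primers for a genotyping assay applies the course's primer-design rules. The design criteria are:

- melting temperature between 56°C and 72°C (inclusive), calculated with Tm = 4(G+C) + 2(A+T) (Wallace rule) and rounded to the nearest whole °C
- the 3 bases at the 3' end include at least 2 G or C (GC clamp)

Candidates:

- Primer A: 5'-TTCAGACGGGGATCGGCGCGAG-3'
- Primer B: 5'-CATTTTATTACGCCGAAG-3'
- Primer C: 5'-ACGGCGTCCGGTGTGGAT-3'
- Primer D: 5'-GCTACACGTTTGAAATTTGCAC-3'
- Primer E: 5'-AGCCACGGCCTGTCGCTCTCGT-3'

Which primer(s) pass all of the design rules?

Primer D only.

Primer A (22 nt, A=4 T=3 G=10 C=5): Tm = 2·7 + 4·15 = 74°C, outside 56–72°C ✗; 3' end GAG has 2 G/C ✓ — fails.
Primer B (18 nt, A=5 T=6 G=3 C=4): Tm = 2·11 + 4·7 = 50°C, outside 56–72°C ✗; 3' end AAG has 1 G/C, need ≥2 ✗ — fails.
Primer C (18 nt, A=2 T=4 G=8 C=4): Tm = 2·6 + 4·12 = 60°C ✓; 3' end GAT has 1 G/C, need ≥2 ✗ — fails.
Primer D (22 nt, A=6 T=7 G=4 C=5): Tm = 2·13 + 4·9 = 62°C ✓; 3' end CAC has 2 G/C ✓ — passes.
Primer E (22 nt, A=2 T=5 G=6 C=9): Tm = 2·7 + 4·15 = 74°C, outside 56–72°C ✗; 3' end CGT has 2 G/C ✓ — fails.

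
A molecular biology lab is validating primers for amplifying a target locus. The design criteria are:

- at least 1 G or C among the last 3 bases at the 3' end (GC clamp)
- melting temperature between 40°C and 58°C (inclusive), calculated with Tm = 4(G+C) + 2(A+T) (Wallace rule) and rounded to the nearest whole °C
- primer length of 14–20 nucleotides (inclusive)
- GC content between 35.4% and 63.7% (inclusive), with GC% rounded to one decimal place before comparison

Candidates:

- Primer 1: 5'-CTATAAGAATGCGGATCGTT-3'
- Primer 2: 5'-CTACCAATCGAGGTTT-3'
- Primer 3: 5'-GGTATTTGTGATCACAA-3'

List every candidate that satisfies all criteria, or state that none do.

Primer 1 (20 nt, A=6 T=6 G=5 C=3): 3' end GTT has 1 G/C ✓; Tm = 2·12 + 4·8 = 56°C ✓; length 20 ✓; GC 8/20 = 40.0% ✓ — passes.
Primer 2 (16 nt, A=4 T=5 G=3 C=4): 3' end TTT has 0 G/C, need ≥1 ✗; Tm = 2·9 + 4·7 = 46°C ✓; length 16 ✓; GC 7/16 = 43.8% ✓ — fails.
Primer 3 (17 nt, A=5 T=6 G=4 C=2): 3' end CAA has 1 G/C ✓; Tm = 2·11 + 4·6 = 46°C ✓; length 17 ✓; GC 6/17 = 35.3%, outside 35.4–63.7% ✗ — fails.

Primer 1 only.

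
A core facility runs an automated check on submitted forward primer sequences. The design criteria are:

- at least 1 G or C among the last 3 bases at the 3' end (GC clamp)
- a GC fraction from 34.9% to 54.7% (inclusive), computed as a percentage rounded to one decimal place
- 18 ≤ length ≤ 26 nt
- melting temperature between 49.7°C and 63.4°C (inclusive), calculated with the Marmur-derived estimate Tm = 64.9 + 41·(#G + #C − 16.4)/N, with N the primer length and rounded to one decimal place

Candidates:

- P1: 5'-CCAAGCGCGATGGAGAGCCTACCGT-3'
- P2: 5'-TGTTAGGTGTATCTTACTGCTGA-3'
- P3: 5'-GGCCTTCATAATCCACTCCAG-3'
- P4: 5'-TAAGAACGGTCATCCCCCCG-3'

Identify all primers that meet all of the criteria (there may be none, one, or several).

P1 (25 nt, A=6 T=3 G=8 C=8): 3' end CGT has 2 G/C ✓; GC 16/25 = 64.0%, outside 34.9–54.7% ✗; length 25 ✓; Tm = 64.9 + 41·(16 − 16.4)/25 = 64.2°C, outside 49.7–63.4°C ✗ — fails.
P2 (23 nt, A=4 T=10 G=6 C=3): 3' end TGA has 1 G/C ✓; GC 9/23 = 39.1% ✓; length 23 ✓; Tm = 64.9 + 41·(9 − 16.4)/23 = 51.7°C ✓ — passes.
P3 (21 nt, A=5 T=5 G=3 C=8): 3' end CAG has 2 G/C ✓; GC 11/21 = 52.4% ✓; length 21 ✓; Tm = 64.9 + 41·(11 − 16.4)/21 = 54.4°C ✓ — passes.
P4 (20 nt, A=5 T=3 G=4 C=8): 3' end CCG has 3 G/C ✓; GC 12/20 = 60.0%, outside 34.9–54.7% ✗; length 20 ✓; Tm = 64.9 + 41·(12 − 16.4)/20 = 55.9°C ✓ — fails.

P2 and P3.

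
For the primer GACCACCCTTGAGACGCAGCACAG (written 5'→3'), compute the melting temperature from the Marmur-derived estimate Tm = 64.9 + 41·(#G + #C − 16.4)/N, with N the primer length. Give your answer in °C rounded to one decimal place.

Base counts: A=7, T=2, G=6, C=9; G+C = 15, N = 24.
Tm = 64.9 + 41·(15 − 16.4)/24 = 64.9 + -57.40/24 = 62.5°C.

62.5°C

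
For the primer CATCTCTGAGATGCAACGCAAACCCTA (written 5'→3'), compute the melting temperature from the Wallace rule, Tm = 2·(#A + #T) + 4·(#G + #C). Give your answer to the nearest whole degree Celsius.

80°C

Base counts: A=9, T=5, G=4, C=9 (length 27).
Tm = 2·(9+5) + 4·(4+9) = 2·14 + 4·13 = 28 + 52 = 80°C.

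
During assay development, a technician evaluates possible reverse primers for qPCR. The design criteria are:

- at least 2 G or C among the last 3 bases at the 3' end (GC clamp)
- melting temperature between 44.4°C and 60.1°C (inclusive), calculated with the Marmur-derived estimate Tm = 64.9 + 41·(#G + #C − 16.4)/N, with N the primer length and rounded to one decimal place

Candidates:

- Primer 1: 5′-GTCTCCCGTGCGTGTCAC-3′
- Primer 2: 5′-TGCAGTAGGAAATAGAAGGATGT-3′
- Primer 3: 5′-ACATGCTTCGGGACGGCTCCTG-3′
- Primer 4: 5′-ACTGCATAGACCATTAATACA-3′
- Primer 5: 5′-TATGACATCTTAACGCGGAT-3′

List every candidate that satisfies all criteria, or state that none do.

Primer 1 (18 nt, A=1 T=5 G=5 C=7): 3' end CAC has 2 G/C ✓; Tm = 64.9 + 41·(12 − 16.4)/18 = 54.9°C ✓ — passes.
Primer 2 (23 nt, A=9 T=5 G=8 C=1): 3' end TGT has 1 G/C, need ≥2 ✗; Tm = 64.9 + 41·(9 − 16.4)/23 = 51.7°C ✓ — fails.
Primer 3 (22 nt, A=3 T=5 G=7 C=7): 3' end CTG has 2 G/C ✓; Tm = 64.9 + 41·(14 − 16.4)/22 = 60.4°C, outside 44.4–60.1°C ✗ — fails.
Primer 4 (21 nt, A=9 T=5 G=2 C=5): 3' end ACA has 1 G/C, need ≥2 ✗; Tm = 64.9 + 41·(7 − 16.4)/21 = 46.5°C ✓ — fails.
Primer 5 (20 nt, A=6 T=6 G=4 C=4): 3' end GAT has 1 G/C, need ≥2 ✗; Tm = 64.9 + 41·(8 − 16.4)/20 = 47.7°C ✓ — fails.

Primer 1 only.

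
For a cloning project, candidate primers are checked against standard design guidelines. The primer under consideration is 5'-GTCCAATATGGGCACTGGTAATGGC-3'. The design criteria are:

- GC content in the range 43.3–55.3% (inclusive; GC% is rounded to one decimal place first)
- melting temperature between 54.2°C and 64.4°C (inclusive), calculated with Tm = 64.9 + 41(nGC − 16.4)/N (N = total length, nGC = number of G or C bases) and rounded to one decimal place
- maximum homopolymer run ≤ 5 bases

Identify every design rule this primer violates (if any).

Meets all criteria.

Base counts: A=6, T=6, G=8, C=5 (length 25).
GC content: GC 13/25 = 52.0% ✓
Tm: Tm = 64.9 + 41·(13 − 16.4)/25 = 59.3°C ✓
homopolymer run: longest run = 3 ✓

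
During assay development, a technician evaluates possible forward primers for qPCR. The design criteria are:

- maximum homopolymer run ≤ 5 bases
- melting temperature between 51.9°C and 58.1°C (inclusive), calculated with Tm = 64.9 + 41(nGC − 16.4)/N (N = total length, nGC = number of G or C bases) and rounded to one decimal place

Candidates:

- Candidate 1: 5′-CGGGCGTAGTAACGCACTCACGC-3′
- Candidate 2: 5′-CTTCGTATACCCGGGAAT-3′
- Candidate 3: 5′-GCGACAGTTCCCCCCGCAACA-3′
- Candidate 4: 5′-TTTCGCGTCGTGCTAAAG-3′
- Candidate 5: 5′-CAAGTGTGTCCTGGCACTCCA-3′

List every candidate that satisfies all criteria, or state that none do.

Candidate 5 only.

Candidate 1 (23 nt, A=5 T=3 G=7 C=8): longest run = 3 ✓; Tm = 64.9 + 41·(15 − 16.4)/23 = 62.4°C, outside 51.9–58.1°C ✗ — fails.
Candidate 2 (18 nt, A=4 T=5 G=4 C=5): longest run = 3 ✓; Tm = 64.9 + 41·(9 − 16.4)/18 = 48.0°C, outside 51.9–58.1°C ✗ — fails.
Candidate 3 (21 nt, A=5 T=2 G=4 C=10): longest run = 6, exceeds 5 ✗; Tm = 64.9 + 41·(14 − 16.4)/21 = 60.2°C, outside 51.9–58.1°C ✗ — fails.
Candidate 4 (18 nt, A=3 T=6 G=5 C=4): longest run = 3 ✓; Tm = 64.9 + 41·(9 − 16.4)/18 = 48.0°C, outside 51.9–58.1°C ✗ — fails.
Candidate 5 (21 nt, A=4 T=5 G=5 C=7): longest run = 2 ✓; Tm = 64.9 + 41·(12 − 16.4)/21 = 56.3°C ✓ — passes.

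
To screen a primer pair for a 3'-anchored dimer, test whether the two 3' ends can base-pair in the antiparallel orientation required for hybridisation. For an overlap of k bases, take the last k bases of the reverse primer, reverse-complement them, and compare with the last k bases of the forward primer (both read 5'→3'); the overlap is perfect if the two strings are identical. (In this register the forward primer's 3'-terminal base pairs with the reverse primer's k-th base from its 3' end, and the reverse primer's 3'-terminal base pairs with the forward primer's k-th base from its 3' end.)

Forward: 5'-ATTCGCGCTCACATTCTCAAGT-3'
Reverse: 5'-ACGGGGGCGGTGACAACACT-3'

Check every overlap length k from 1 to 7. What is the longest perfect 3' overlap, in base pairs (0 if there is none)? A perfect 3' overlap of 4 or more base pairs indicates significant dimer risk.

Last 7 bases (5'→3') — forward …CTCAAGT, reverse …CAACACT.
Reverse complement of the reverse primer's last 7 bases: AGTGTTG; its first k bases are the reverse complement of the reverse primer's last k bases, so a perfect k-base overlap needs the forward primer's last k bases to equal them.
Comparing (forward last k vs required): k=1: T vs A ✗; k=2: GT vs AG ✗; k=3: AGT vs AGT ✓; k=4: AAGT vs AGTG ✗; k=5: CAAGT vs AGTGT ✗; k=6: TCAAGT vs AGTGTT ✗; k=7: CTCAAGT vs AGTGTTG ✗.
Only k = 3 is perfect, so the longest perfect 3' overlap is 3.

Longest perfect overlap: 3 complementary base pairs; below the dimer-risk threshold (threshold 4).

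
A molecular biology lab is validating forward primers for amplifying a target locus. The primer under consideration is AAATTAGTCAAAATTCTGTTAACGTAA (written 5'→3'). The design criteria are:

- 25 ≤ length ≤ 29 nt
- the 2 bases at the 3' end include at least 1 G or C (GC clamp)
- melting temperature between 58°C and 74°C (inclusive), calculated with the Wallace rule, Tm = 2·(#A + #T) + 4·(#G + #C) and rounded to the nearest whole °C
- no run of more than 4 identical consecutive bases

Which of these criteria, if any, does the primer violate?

Base counts: A=12, T=9, G=3, C=3 (length 27).
length: length 27 ✓
GC clamp: 3' end AA has 0 G/C, need ≥1 ✗
Tm: Tm = 2·21 + 4·6 = 66°C ✓
homopolymer run: longest run = 4 ✓

Fails: GC clamp.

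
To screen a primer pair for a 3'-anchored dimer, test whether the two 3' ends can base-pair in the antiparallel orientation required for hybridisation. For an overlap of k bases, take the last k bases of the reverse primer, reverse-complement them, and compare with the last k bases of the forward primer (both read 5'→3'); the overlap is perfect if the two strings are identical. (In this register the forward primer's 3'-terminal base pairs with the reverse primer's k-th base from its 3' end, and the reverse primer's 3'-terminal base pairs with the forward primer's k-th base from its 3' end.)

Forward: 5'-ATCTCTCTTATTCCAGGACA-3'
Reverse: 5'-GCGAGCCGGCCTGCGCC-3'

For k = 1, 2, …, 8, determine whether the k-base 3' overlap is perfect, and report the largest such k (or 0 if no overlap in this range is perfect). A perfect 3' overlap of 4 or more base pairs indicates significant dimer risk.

Longest perfect overlap: 0 complementary base pairs; below the dimer-risk threshold (threshold 4).

Last 8 bases (5'→3') — forward …CCAGGACA, reverse …CCTGCGCC.
Reverse complement of the reverse primer's last 8 bases: GGCGCAGG; its first k bases are the reverse complement of the reverse primer's last k bases, so a perfect k-base overlap needs the forward primer's last k bases to equal them.
Comparing (forward last k vs required): k=1: A vs G ✗; k=2: CA vs GG ✗; k=3: ACA vs GGC ✗; k=4: GACA vs GGCG ✗; k=5: GGACA vs GGCGC ✗; k=6: AGGACA vs GGCGCA ✗; k=7: CAGGACA vs GGCGCAG ✗; k=8: CCAGGACA vs GGCGCAGG ✗.
No overlap length from 1 to 8 is perfect, so the longest perfect 3' overlap is 0.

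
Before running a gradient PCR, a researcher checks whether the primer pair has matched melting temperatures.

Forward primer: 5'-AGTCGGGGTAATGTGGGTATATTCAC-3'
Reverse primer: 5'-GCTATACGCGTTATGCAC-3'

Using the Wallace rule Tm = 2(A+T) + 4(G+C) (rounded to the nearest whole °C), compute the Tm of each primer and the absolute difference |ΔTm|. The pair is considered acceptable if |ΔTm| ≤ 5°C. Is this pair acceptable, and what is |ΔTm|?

Forward: A=6 T=8 G=9 C=3 → Tm = 2·14 + 4·12 = 76°C.
Reverse: A=4 T=5 G=4 C=5 → Tm = 2·9 + 4·9 = 54°C.
|ΔTm| = |76 − 54| = 22°C, > 5°C.

|ΔTm| = 22°C; the pair is not acceptable.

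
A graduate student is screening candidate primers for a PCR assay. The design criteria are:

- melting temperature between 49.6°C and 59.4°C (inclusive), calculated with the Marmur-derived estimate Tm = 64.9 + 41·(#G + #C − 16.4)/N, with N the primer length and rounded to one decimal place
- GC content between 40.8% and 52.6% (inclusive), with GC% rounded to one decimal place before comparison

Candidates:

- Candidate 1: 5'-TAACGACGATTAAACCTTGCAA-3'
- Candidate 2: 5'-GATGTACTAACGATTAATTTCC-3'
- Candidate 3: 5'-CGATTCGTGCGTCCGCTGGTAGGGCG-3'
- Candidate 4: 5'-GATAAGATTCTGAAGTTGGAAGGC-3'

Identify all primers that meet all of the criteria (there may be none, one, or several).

Candidate 4 only.

Candidate 1 (22 nt, A=9 T=5 G=3 C=5): Tm = 64.9 + 41·(8 − 16.4)/22 = 49.2°C, outside 49.6–59.4°C ✗; GC 8/22 = 36.4%, outside 40.8–52.6% ✗ — fails.
Candidate 2 (22 nt, A=7 T=8 G=3 C=4): Tm = 64.9 + 41·(7 − 16.4)/22 = 47.4°C, outside 49.6–59.4°C ✗; GC 7/22 = 31.8%, outside 40.8–52.6% ✗ — fails.
Candidate 3 (26 nt, A=2 T=6 G=11 C=7): Tm = 64.9 + 41·(18 − 16.4)/26 = 67.4°C, outside 49.6–59.4°C ✗; GC 18/26 = 69.2%, outside 40.8–52.6% ✗ — fails.
Candidate 4 (24 nt, A=8 T=6 G=8 C=2): Tm = 64.9 + 41·(10 − 16.4)/24 = 54.0°C ✓; GC 10/24 = 41.7% ✓ — passes.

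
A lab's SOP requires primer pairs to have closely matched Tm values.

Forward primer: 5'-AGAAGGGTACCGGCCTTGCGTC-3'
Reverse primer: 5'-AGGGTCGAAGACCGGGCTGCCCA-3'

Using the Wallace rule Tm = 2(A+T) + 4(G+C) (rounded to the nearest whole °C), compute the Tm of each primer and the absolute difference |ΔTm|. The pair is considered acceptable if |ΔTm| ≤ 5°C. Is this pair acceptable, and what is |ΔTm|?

|ΔTm| = 6°C; the pair is not acceptable.

Forward: A=4 T=4 G=8 C=6 → Tm = 2·8 + 4·14 = 72°C.
Reverse: A=5 T=2 G=9 C=7 → Tm = 2·7 + 4·16 = 78°C.
|ΔTm| = |72 − 78| = 6°C, > 5°C.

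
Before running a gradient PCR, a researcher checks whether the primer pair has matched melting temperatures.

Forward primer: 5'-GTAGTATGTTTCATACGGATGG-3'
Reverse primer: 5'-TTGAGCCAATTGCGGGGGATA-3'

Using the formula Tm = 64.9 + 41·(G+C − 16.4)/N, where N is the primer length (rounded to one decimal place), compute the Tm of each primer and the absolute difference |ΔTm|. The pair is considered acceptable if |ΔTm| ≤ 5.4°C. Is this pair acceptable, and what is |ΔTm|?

|ΔTm| = 3.3°C; the pair is acceptable.

Forward: G+C = 9, N = 22 → Tm = 64.9 + 41·(9 − 16.4)/22 = 51.1°C.
Reverse: G+C = 11, N = 21 → Tm = 64.9 + 41·(11 − 16.4)/21 = 54.4°C.
|ΔTm| = |51.1 − 54.4| = 3.3°C, ≤ 5.4°C.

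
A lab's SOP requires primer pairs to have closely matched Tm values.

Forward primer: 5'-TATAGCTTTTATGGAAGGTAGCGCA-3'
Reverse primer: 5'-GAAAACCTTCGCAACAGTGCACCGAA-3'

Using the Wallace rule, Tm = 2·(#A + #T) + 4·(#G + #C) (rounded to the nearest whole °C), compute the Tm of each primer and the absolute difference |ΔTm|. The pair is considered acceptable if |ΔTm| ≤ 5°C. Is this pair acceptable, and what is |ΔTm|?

Forward: A=7 T=8 G=7 C=3 → Tm = 2·15 + 4·10 = 70°C.
Reverse: A=10 T=3 G=5 C=8 → Tm = 2·13 + 4·13 = 78°C.
|ΔTm| = |70 − 78| = 8°C, > 5°C.

|ΔTm| = 8°C; the pair is not acceptable.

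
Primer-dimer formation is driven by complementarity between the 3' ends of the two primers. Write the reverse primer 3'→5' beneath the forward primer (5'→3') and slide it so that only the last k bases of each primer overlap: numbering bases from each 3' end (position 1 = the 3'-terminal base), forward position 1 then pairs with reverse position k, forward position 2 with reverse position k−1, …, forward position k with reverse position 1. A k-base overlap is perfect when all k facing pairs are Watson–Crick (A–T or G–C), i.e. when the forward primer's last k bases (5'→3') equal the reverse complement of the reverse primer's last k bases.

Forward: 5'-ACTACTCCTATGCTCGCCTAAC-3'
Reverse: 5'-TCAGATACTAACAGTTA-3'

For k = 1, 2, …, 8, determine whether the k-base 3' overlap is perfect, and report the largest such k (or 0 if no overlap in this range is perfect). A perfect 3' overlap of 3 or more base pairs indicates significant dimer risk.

Last 8 bases (5'→3') — forward …CGCCTAAC, reverse …AACAGTTA.
Reverse complement of the reverse primer's last 8 bases: TAACTGTT; its first k bases are the reverse complement of the reverse primer's last k bases, so a perfect k-base overlap needs the forward primer's last k bases to equal them.
Comparing (forward last k vs required): k=1: C vs T ✗; k=2: AC vs TA ✗; k=3: AAC vs TAA ✗; k=4: TAAC vs TAAC ✓; k=5: CTAAC vs TAACT ✗; k=6: CCTAAC vs TAACTG ✗; k=7: GCCTAAC vs TAACTGT ✗; k=8: CGCCTAAC vs TAACTGTT ✗.
Only k = 4 is perfect, so the longest perfect 3' overlap is 4.

Longest perfect overlap: 4 complementary base pairs; significant dimer risk (threshold 3).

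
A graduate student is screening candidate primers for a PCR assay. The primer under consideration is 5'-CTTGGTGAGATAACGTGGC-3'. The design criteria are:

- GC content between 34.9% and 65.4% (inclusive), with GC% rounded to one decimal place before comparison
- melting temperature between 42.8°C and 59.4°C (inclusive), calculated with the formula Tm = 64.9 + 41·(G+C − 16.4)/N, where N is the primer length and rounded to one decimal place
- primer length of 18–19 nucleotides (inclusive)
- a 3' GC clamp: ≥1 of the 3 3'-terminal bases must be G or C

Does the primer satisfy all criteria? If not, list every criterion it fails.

Meets all criteria.

Base counts: A=4, T=5, G=7, C=3 (length 19).
GC content: GC 10/19 = 52.6% ✓
Tm: Tm = 64.9 + 41·(10 − 16.4)/19 = 51.1°C ✓
length: length 19 ✓
GC clamp: 3' end GGC has 3 G/C ✓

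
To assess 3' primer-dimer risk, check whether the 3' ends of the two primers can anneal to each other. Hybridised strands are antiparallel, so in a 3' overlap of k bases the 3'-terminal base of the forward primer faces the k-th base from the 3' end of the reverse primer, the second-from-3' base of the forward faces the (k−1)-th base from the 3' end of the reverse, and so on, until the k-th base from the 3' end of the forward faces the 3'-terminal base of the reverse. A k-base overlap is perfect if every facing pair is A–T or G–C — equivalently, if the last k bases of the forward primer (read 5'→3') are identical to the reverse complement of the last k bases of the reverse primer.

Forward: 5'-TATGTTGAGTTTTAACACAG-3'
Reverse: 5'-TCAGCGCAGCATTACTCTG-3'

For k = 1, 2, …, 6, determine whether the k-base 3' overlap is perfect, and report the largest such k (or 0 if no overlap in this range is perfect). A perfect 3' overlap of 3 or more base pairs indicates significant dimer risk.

Last 6 bases (5'→3') — forward …ACACAG, reverse …ACTCTG.
Reverse complement of the reverse primer's last 6 bases: CAGAGT; its first k bases are the reverse complement of the reverse primer's last k bases, so a perfect k-base overlap needs the forward primer's last k bases to equal them.
Comparing (forward last k vs required): k=1: G vs C ✗; k=2: AG vs CA ✗; k=3: CAG vs CAG ✓; k=4: ACAG vs CAGA ✗; k=5: CACAG vs CAGAG ✗; k=6: ACACAG vs CAGAGT ✗.
Only k = 3 is perfect, so the longest perfect 3' overlap is 3.

Longest perfect overlap: 3 complementary base pairs; significant dimer risk (threshold 3).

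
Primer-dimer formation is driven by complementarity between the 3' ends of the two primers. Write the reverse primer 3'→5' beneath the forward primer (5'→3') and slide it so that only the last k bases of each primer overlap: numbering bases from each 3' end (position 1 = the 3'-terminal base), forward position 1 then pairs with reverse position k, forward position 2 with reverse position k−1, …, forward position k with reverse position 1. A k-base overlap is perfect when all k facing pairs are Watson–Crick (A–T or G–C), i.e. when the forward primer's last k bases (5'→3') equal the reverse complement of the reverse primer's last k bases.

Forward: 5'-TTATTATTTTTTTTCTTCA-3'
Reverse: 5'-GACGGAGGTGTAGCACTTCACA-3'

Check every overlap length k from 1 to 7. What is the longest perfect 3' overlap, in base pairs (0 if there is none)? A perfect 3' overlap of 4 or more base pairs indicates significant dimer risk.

Last 7 bases (5'→3') — forward …TTCTTCA, reverse …CTTCACA.
Reverse complement of the reverse primer's last 7 bases: TGTGAAG; its first k bases are the reverse complement of the reverse primer's last k bases, so a perfect k-base overlap needs the forward primer's last k bases to equal them.
Comparing (forward last k vs required): k=1: A vs T ✗; k=2: CA vs TG ✗; k=3: TCA vs TGT ✗; k=4: TTCA vs TGTG ✗; k=5: CTTCA vs TGTGA ✗; k=6: TCTTCA vs TGTGAA ✗; k=7: TTCTTCA vs TGTGAAG ✗.
No overlap length from 1 to 7 is perfect, so the longest perfect 3' overlap is 0.

Longest perfect overlap: 0 complementary base pairs; below the dimer-risk threshold (threshold 4).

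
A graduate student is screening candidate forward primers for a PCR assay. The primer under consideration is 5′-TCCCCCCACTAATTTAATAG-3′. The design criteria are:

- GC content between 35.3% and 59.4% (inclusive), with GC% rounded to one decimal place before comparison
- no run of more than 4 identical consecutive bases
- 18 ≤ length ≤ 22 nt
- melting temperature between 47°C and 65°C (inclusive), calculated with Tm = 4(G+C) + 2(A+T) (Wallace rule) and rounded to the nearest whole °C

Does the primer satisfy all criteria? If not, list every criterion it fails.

Fails: homopolymer run.

Base counts: A=6, T=6, G=1, C=7 (length 20).
GC content: GC 8/20 = 40.0% ✓
homopolymer run: longest run = 6, exceeds 4 ✗
length: length 20 ✓
Tm: Tm = 2·12 + 4·8 = 56°C ✓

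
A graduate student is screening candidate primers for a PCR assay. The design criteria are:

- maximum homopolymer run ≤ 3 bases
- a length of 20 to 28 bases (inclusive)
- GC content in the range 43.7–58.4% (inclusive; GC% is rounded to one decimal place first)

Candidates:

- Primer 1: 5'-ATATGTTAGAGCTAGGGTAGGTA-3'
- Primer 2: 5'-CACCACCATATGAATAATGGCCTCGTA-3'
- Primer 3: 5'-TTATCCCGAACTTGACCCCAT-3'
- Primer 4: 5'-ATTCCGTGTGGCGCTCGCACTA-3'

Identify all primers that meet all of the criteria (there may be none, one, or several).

Primer 1 (23 nt, A=7 T=7 G=8 C=1): longest run = 3 ✓; length 23 ✓; GC 9/23 = 39.1%, outside 43.7–58.4% ✗ — fails.
Primer 2 (27 nt, A=9 T=6 G=4 C=8): longest run = 2 ✓; length 27 ✓; GC 12/27 = 44.4% ✓ — passes.
Primer 3 (21 nt, A=5 T=6 G=2 C=8): longest run = 4, exceeds 3 ✗; length 21 ✓; GC 10/21 = 47.6% ✓ — fails.
Primer 4 (22 nt, A=3 T=6 G=6 C=7): longest run = 2 ✓; length 22 ✓; GC 13/22 = 59.1%, outside 43.7–58.4% ✗ — fails.

Primer 2 only.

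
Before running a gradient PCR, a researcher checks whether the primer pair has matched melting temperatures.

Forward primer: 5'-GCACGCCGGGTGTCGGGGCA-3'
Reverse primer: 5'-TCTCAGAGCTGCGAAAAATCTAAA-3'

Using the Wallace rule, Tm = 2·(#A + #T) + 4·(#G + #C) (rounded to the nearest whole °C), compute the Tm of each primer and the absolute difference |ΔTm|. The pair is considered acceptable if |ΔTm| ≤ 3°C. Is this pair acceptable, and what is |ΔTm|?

|ΔTm| = 6°C; the pair is not acceptable.

Forward: A=2 T=2 G=10 C=6 → Tm = 2·4 + 4·16 = 72°C.
Reverse: A=10 T=5 G=4 C=5 → Tm = 2·15 + 4·9 = 66°C.
|ΔTm| = |72 − 66| = 6°C, > 3°C.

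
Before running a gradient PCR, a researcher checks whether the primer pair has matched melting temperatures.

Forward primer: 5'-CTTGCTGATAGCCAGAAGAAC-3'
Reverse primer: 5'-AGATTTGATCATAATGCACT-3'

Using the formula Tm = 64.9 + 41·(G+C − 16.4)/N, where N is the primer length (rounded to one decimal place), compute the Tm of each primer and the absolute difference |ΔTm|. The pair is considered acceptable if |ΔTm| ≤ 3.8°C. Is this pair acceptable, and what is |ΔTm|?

|ΔTm| = 8.8°C; the pair is not acceptable.

Forward: G+C = 10, N = 21 → Tm = 64.9 + 41·(10 − 16.4)/21 = 52.4°C.
Reverse: G+C = 6, N = 20 → Tm = 64.9 + 41·(6 − 16.4)/20 = 43.6°C.
|ΔTm| = |52.4 − 43.6| = 8.8°C, > 3.8°C.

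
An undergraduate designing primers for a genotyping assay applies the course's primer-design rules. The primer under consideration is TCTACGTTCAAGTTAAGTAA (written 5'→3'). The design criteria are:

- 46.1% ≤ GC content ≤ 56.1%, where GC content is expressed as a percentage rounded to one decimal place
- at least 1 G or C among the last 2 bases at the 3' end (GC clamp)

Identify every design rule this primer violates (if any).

Base counts: A=7, T=7, G=3, C=3 (length 20).
GC content: GC 6/20 = 30.0%, outside 46.1–56.1% ✗
GC clamp: 3' end AA has 0 G/C, need ≥1 ✗

Fails: GC content, GC clamp.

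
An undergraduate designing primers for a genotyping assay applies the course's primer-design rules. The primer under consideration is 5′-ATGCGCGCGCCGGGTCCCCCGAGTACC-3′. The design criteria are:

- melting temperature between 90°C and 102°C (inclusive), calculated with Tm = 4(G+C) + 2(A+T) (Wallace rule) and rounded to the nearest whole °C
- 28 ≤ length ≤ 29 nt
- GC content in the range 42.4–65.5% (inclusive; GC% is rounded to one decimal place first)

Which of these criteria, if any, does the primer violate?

Base counts: A=3, T=3, G=9, C=12 (length 27).
Tm: Tm = 2·6 + 4·21 = 96°C ✓
length: length 27, outside 28–29 ✗
GC content: GC 21/27 = 77.8%, outside 42.4–65.5% ✗

Fails: length, GC content.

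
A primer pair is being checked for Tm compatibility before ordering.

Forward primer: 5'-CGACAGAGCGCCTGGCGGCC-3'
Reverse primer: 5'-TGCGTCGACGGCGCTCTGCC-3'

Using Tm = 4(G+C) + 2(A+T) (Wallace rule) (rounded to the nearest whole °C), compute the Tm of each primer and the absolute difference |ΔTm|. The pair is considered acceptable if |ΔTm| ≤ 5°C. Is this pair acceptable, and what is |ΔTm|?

Forward: A=3 T=1 G=8 C=8 → Tm = 2·4 + 4·16 = 72°C.
Reverse: A=1 T=4 G=7 C=8 → Tm = 2·5 + 4·15 = 70°C.
|ΔTm| = |72 − 70| = 2°C, ≤ 5°C.

|ΔTm| = 2°C; the pair is acceptable.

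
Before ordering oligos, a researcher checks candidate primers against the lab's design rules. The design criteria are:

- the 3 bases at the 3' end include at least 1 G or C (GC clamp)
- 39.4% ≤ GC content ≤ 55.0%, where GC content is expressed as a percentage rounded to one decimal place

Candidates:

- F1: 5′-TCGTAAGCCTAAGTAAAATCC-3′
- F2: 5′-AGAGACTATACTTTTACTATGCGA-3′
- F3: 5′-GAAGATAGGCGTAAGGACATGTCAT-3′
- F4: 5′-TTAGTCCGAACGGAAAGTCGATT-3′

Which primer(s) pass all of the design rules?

F1 (21 nt, A=8 T=5 G=3 C=5): 3' end TCC has 2 G/C ✓; GC 8/21 = 38.1%, outside 39.4–55.0% ✗ — fails.
F2 (24 nt, A=8 T=8 G=4 C=4): 3' end CGA has 2 G/C ✓; GC 8/24 = 33.3%, outside 39.4–55.0% ✗ — fails.
F3 (25 nt, A=9 T=5 G=8 C=3): 3' end CAT has 1 G/C ✓; GC 11/25 = 44.0% ✓ — passes.
F4 (23 nt, A=7 T=6 G=6 C=4): 3' end ATT has 0 G/C, need ≥1 ✗; GC 10/23 = 43.5% ✓ — fails.

F3 only.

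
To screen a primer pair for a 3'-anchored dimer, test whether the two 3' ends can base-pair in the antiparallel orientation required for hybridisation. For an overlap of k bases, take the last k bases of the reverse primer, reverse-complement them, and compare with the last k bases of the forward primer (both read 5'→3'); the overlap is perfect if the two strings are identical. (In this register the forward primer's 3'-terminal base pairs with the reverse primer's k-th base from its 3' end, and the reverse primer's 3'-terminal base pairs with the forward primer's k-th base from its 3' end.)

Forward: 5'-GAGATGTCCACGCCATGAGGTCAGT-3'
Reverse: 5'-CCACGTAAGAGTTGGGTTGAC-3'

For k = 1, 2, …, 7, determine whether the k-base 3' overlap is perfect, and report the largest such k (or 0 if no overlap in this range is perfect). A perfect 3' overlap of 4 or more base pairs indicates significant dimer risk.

Last 7 bases (5'→3') — forward …GGTCAGT, reverse …GGTTGAC.
Reverse complement of the reverse primer's last 7 bases: GTCAACC; its first k bases are the reverse complement of the reverse primer's last k bases, so a perfect k-base overlap needs the forward primer's last k bases to equal them.
Comparing (forward last k vs required): k=1: T vs G ✗; k=2: GT vs GT ✓; k=3: AGT vs GTC ✗; k=4: CAGT vs GTCA ✗; k=5: TCAGT vs GTCAA ✗; k=6: GTCAGT vs GTCAAC ✗; k=7: GGTCAGT vs GTCAACC ✗.
Only k = 2 is perfect, so the longest perfect 3' overlap is 2.

Longest perfect overlap: 2 complementary base pairs; below the dimer-risk threshold (threshold 4).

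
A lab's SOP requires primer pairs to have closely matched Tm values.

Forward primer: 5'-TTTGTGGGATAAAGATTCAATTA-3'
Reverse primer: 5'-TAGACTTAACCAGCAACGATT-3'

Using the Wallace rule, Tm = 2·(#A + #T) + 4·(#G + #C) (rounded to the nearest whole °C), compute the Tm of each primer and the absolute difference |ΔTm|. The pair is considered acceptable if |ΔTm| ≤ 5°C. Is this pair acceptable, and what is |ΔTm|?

|ΔTm| = 0°C; the pair is acceptable.

Forward: A=8 T=9 G=5 C=1 → Tm = 2·17 + 4·6 = 58°C.
Reverse: A=8 T=5 G=3 C=5 → Tm = 2·13 + 4·8 = 58°C.
|ΔTm| = |58 − 58| = 0°C, ≤ 5°C.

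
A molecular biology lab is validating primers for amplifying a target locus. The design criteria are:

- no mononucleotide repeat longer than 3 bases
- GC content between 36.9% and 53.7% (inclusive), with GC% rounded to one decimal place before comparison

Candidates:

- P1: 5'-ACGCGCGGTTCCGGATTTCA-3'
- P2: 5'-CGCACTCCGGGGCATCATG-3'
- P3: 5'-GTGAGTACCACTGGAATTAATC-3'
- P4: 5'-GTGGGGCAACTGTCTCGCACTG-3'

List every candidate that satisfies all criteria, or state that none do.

P1 (20 nt, A=3 T=5 G=6 C=6): longest run = 3 ✓; GC 12/20 = 60.0%, outside 36.9–53.7% ✗ — fails.
P2 (19 nt, A=3 T=3 G=6 C=7): longest run = 4, exceeds 3 ✗; GC 13/19 = 68.4%, outside 36.9–53.7% ✗ — fails.
P3 (22 nt, A=7 T=6 G=5 C=4): longest run = 2 ✓; GC 9/22 = 40.9% ✓ — passes.
P4 (22 nt, A=3 T=5 G=8 C=6): longest run = 4, exceeds 3 ✗; GC 14/22 = 63.6%, outside 36.9–53.7% ✗ — fails.

P3 only.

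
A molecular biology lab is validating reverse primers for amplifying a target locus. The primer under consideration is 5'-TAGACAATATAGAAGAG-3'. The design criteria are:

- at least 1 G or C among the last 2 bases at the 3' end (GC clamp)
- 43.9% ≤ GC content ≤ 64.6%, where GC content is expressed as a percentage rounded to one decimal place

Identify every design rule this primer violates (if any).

Base counts: A=9, T=3, G=4, C=1 (length 17).
GC clamp: 3' end AG has 1 G/C ✓
GC content: GC 5/17 = 29.4%, outside 43.9–64.6% ✗

Fails: GC content.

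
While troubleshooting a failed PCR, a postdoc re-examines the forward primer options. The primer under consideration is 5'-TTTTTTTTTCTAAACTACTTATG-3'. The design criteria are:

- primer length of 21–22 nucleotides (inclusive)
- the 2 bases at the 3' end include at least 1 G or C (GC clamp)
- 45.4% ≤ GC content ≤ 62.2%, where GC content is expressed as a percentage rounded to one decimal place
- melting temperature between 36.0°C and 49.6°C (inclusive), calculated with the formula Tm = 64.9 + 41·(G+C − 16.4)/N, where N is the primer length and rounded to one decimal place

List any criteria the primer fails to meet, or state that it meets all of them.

Base counts: A=5, T=14, G=1, C=3 (length 23).
length: length 23, outside 21–22 ✗
GC clamp: 3' end TG has 1 G/C ✓
GC content: GC 4/23 = 17.4%, outside 45.4–62.2% ✗
Tm: Tm = 64.9 + 41·(4 − 16.4)/23 = 42.8°C ✓

Fails: length, GC content.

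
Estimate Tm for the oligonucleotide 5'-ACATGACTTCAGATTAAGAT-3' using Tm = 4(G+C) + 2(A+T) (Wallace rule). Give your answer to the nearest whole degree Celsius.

Base counts: A=8, T=6, G=3, C=3 (length 20).
Tm = 2·(8+6) + 4·(3+3) = 2·14 + 4·6 = 28 + 24 = 52°C.

52°C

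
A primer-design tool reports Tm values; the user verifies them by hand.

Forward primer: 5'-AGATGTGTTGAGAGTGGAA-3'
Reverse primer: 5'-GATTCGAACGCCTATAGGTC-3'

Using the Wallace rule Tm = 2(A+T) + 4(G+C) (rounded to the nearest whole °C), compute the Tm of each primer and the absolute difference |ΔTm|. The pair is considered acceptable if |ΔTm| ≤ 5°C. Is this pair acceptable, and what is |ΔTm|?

Forward: A=6 T=5 G=8 C=0 → Tm = 2·11 + 4·8 = 54°C.
Reverse: A=5 T=5 G=5 C=5 → Tm = 2·10 + 4·10 = 60°C.
|ΔTm| = |54 − 60| = 6°C, > 5°C.

|ΔTm| = 6°C; the pair is not acceptable.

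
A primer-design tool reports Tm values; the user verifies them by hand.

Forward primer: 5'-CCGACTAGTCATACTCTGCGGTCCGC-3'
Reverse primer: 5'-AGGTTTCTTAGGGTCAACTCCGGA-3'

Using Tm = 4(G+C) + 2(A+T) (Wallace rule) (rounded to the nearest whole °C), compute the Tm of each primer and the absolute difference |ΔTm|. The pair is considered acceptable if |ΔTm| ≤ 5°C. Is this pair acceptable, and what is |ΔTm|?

|ΔTm| = 12°C; the pair is not acceptable.

Forward: A=4 T=6 G=6 C=10 → Tm = 2·10 + 4·16 = 84°C.
Reverse: A=5 T=7 G=7 C=5 → Tm = 2·12 + 4·12 = 72°C.
|ΔTm| = |84 − 72| = 12°C, > 5°C.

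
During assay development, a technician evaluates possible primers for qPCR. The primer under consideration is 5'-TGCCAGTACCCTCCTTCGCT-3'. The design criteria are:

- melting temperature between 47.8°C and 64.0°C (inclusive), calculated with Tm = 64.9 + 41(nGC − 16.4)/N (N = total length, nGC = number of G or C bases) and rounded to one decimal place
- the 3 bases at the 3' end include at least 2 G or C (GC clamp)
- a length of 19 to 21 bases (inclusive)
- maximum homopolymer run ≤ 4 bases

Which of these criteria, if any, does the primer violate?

Base counts: A=2, T=6, G=3, C=9 (length 20).
Tm: Tm = 64.9 + 41·(12 − 16.4)/20 = 55.9°C ✓
GC clamp: 3' end GCT has 2 G/C ✓
length: length 20 ✓
homopolymer run: longest run = 3 ✓

Meets all criteria.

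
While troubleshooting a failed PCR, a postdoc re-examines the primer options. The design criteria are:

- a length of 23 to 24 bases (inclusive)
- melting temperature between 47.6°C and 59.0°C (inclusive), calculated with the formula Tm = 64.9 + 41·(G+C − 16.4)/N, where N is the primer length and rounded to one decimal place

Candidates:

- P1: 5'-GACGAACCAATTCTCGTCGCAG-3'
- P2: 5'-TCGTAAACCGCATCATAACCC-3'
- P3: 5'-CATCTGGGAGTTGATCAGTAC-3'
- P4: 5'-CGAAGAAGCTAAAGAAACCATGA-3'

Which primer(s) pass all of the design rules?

P4 only.

P1 (22 nt, A=6 T=4 G=5 C=7): length 22, outside 23–24 ✗; Tm = 64.9 + 41·(12 − 16.4)/22 = 56.7°C ✓ — fails.
P2 (21 nt, A=7 T=4 G=2 C=8): length 21, outside 23–24 ✗; Tm = 64.9 + 41·(10 − 16.4)/21 = 52.4°C ✓ — fails.
P3 (21 nt, A=5 T=6 G=6 C=4): length 21, outside 23–24 ✗; Tm = 64.9 + 41·(10 − 16.4)/21 = 52.4°C ✓ — fails.
P4 (23 nt, A=12 T=2 G=5 C=4): length 23 ✓; Tm = 64.9 + 41·(9 − 16.4)/23 = 51.7°C ✓ — passes.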